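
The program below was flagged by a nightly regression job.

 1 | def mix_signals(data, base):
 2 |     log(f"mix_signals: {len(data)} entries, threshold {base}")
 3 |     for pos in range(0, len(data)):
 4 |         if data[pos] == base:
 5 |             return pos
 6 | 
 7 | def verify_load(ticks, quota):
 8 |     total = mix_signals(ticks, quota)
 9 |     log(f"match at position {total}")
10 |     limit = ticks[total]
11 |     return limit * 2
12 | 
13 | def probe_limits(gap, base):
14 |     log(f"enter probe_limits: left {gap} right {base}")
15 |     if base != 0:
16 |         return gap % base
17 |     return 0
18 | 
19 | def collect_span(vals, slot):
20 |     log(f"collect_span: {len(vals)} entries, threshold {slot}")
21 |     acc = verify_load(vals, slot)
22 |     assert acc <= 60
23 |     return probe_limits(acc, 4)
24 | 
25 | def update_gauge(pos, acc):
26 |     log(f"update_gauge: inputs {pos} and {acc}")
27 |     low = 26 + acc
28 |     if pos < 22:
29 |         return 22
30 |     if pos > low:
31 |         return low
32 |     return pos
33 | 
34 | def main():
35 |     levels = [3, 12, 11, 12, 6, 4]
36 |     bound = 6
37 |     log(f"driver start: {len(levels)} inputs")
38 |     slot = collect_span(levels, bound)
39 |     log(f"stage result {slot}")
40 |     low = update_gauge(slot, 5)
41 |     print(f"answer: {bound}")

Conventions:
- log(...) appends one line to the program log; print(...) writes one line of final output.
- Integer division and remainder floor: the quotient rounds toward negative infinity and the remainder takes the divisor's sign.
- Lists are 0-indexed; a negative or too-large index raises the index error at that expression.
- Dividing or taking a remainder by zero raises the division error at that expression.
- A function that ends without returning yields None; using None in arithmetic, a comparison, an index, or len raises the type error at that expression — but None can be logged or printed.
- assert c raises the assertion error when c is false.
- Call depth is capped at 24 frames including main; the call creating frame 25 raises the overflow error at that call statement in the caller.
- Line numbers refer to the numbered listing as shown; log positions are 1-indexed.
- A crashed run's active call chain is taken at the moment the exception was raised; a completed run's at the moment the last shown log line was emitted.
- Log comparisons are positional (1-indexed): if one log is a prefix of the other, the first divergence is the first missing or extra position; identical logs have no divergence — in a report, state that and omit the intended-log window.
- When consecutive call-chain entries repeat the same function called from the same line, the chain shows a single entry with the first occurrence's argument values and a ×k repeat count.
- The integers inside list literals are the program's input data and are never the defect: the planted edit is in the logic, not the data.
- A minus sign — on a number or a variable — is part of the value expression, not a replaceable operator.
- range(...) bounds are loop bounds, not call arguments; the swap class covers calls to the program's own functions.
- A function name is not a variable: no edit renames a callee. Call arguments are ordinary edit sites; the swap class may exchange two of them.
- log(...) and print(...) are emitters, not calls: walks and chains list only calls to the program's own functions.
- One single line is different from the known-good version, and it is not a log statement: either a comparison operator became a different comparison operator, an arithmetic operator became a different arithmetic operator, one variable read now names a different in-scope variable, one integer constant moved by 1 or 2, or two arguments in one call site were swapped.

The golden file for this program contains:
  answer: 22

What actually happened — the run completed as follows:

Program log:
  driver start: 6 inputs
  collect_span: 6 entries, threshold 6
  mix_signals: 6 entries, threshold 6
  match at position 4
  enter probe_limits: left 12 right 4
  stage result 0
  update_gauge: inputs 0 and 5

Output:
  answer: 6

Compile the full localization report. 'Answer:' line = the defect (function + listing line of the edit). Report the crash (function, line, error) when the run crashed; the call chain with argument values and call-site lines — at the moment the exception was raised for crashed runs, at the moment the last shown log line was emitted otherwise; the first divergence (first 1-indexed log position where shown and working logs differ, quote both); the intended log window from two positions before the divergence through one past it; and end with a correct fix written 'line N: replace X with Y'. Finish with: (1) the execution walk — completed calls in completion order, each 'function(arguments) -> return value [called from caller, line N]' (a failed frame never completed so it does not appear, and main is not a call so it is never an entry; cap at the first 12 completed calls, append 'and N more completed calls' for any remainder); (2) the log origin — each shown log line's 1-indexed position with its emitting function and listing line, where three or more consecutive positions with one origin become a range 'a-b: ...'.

Answer: the defect is in main at line 41.
Core observation: The logs agree in full; only the final output differs.
Call chain: main -> update_gauge(0, 5) (called at line 40).
First divergence: none; the two logs match at every position.
Execution walk:
  mix_signals([3, 12, 11, 12, 6, 4], 6) -> 4  [called from verify_load, line 8]
  verify_load([3, 12, 11, 12, 6, 4], 6) -> 12  [called from collect_span, line 21]
  probe_limits(12, 4) -> 0  [called from collect_span, line 23]
  collect_span([3, 12, 11, 12, 6, 4], 6) -> 0  [called from main, line 38]
  update_gauge(0, 5) -> 22  [called from main, line 40]
Log origin:
  1: logged in main at line 37
  2: logged in collect_span at line 20
  3: logged in mix_signals at line 2
  4: logged in verify_load at line 9
  5: logged in probe_limits at line 14
  6: logged in main at line 39
  7: logged in update_gauge at line 26
A correct fix: line 41: replace `bound` with `low`.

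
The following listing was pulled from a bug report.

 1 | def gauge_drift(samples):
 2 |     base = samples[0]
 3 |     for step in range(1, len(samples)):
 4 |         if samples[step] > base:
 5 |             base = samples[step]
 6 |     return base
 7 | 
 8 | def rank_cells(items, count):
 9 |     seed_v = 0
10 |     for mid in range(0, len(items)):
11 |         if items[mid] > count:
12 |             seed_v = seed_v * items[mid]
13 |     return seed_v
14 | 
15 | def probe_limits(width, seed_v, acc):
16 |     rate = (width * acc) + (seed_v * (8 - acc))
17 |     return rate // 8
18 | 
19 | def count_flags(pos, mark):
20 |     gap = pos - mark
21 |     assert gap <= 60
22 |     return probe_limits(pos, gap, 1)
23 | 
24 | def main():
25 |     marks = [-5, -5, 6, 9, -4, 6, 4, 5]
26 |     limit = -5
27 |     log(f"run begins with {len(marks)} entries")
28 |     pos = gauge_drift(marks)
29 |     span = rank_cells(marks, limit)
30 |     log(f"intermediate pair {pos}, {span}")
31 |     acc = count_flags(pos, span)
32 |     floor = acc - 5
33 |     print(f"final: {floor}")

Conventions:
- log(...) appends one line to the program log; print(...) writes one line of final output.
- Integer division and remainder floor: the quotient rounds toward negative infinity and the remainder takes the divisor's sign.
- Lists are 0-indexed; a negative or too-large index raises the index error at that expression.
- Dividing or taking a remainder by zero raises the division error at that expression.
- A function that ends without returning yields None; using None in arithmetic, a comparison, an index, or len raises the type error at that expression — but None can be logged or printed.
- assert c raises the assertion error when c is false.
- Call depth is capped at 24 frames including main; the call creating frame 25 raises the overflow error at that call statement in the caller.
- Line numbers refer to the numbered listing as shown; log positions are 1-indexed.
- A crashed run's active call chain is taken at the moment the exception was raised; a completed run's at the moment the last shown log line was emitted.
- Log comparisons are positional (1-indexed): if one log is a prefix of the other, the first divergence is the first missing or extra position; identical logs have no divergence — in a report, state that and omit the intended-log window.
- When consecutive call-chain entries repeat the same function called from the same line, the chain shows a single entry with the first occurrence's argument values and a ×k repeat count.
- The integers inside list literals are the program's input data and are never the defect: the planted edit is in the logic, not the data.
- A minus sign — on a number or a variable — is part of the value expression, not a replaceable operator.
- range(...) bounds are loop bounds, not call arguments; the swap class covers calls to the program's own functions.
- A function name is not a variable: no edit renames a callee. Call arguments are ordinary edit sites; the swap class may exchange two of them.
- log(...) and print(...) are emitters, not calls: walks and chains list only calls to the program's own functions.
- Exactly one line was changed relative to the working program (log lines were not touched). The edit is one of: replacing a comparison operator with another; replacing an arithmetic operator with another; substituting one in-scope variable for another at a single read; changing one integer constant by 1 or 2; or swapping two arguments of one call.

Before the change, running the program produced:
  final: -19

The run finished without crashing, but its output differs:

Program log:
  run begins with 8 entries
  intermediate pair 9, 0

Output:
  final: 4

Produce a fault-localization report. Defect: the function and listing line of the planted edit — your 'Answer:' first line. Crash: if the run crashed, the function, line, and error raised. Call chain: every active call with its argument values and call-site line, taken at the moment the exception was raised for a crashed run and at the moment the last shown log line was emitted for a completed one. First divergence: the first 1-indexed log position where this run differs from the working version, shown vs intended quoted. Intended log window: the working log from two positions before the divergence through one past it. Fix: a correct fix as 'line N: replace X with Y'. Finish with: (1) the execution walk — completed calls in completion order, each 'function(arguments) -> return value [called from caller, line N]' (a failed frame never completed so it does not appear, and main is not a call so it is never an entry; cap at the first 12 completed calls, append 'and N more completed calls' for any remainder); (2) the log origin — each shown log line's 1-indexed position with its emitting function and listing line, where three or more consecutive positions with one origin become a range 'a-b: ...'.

Answer: the defect is in rank_cells at line 12.
The tell: The earliest visible damage is log position 2 — 'intermediate pair 9, 0' rather than the intended 'intermediate pair 9, 26'.
Call chain: main.
First divergence: position 2 — shown 'intermediate pair 9, 0', intended 'intermediate pair 9, 26'.
Intended log window:
  1: run begins with 8 entries
  2: intermediate pair 9, 26
Execution walk:
  gauge_drift([-5, -5, 6, 9, -4, 6, 4, 5]) -> 9  [called from main, line 28]
  rank_cells([-5, -5, 6, 9, -4, 6, 4, 5], -5) -> 0  [called from main, line 29]
  probe_limits(9, 9, 1) -> 9  [called from count_flags, line 22]
  count_flags(9, 0) -> 9  [called from main, line 31]
Log origin:
  1: emitted by main (line 27)
  2: emitted by main (line 30)
A correct fix: line 12: replace `*` with `+`.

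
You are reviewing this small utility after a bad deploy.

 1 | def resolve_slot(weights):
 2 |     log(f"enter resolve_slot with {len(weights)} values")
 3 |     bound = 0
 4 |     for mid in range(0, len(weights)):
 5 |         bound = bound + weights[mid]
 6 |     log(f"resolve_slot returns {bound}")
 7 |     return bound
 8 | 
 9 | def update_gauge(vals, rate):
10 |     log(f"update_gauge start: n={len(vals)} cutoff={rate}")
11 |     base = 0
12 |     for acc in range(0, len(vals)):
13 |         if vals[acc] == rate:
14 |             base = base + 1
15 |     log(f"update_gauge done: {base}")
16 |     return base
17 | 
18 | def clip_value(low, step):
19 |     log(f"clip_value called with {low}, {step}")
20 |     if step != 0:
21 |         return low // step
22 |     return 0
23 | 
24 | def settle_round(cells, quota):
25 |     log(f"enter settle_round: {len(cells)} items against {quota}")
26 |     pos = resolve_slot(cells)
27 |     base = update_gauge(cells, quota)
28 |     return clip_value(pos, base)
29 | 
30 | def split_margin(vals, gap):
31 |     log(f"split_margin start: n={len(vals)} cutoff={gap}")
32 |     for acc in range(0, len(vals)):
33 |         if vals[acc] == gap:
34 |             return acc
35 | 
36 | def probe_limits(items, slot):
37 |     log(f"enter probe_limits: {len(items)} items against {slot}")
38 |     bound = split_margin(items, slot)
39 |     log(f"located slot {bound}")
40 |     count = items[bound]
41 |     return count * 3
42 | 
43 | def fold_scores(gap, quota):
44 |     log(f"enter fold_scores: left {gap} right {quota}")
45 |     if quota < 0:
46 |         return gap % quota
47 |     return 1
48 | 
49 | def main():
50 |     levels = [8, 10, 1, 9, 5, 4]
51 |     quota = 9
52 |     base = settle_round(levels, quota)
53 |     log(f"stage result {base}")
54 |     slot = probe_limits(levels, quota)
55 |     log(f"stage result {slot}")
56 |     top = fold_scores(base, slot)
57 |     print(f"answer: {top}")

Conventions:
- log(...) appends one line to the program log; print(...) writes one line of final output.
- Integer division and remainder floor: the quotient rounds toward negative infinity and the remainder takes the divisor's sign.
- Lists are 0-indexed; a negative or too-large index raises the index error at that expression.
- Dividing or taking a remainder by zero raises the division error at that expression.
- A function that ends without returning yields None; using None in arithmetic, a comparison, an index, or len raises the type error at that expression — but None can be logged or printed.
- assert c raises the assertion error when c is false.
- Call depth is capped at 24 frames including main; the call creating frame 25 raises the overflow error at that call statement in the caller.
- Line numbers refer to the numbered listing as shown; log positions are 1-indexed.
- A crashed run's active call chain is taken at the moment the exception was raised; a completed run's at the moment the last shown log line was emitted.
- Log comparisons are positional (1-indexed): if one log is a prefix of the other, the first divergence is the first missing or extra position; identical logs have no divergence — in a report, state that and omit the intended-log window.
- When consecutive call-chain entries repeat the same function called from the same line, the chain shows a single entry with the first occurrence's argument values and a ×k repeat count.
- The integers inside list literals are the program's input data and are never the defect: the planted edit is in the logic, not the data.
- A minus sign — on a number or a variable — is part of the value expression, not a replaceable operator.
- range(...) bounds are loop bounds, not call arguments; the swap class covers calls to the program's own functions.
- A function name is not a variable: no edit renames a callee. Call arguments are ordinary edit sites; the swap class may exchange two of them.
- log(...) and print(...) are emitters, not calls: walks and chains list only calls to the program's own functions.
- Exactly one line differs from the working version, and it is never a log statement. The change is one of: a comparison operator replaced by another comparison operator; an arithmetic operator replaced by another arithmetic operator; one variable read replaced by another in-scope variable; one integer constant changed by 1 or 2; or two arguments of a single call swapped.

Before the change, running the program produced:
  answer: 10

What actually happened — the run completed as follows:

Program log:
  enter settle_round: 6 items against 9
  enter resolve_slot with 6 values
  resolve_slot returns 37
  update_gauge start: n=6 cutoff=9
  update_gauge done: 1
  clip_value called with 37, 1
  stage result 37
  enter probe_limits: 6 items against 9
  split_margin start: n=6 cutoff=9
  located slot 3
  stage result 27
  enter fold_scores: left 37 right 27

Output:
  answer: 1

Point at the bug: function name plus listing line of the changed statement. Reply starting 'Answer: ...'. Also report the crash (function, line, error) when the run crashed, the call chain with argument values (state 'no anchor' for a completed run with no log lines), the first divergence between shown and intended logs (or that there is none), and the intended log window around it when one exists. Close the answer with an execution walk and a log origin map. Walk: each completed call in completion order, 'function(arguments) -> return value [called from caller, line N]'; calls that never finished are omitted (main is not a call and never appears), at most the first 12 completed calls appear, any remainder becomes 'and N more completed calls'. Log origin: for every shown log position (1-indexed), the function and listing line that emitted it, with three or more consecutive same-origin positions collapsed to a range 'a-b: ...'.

Answer: the defect is in fold_scores at line 45.
Key fact: No log line changed; the fault shows up purely in the output.
Call chain: main -> fold_scores(37, 27) (called at line 56).
First divergence: none; the two logs match at every position.
Execution walk:
  resolve_slot([8, 10, 1, 9, 5, 4]) -> 37  [called from settle_round, line 26]
  update_gauge([8, 10, 1, 9, 5, 4], 9) -> 1  [called from settle_round, line 27]
  clip_value(37, 1) -> 37  [called from settle_round, line 28]
  settle_round([8, 10, 1, 9, 5, 4], 9) -> 37  [called from main, line 52]
  split_margin([8, 10, 1, 9, 5, 4], 9) -> 3  [called from probe_limits, line 38]
  probe_limits([8, 10, 1, 9, 5, 4], 9) -> 27  [called from main, line 54]
  fold_scores(37, 27) -> 1  [called from main, line 56]
Origin of each log line:
  1: from settle_round, line 25
  2: from resolve_slot, line 2
  3: from resolve_slot, line 6
  4: from update_gauge, line 10
  5: from update_gauge, line 15
  6: from clip_value, line 19
  7: from main, line 53
  8: from probe_limits, line 37
  9: from split_margin, line 31
  10: from probe_limits, line 39
  11: from main, line 55
  12: from fold_scores, line 44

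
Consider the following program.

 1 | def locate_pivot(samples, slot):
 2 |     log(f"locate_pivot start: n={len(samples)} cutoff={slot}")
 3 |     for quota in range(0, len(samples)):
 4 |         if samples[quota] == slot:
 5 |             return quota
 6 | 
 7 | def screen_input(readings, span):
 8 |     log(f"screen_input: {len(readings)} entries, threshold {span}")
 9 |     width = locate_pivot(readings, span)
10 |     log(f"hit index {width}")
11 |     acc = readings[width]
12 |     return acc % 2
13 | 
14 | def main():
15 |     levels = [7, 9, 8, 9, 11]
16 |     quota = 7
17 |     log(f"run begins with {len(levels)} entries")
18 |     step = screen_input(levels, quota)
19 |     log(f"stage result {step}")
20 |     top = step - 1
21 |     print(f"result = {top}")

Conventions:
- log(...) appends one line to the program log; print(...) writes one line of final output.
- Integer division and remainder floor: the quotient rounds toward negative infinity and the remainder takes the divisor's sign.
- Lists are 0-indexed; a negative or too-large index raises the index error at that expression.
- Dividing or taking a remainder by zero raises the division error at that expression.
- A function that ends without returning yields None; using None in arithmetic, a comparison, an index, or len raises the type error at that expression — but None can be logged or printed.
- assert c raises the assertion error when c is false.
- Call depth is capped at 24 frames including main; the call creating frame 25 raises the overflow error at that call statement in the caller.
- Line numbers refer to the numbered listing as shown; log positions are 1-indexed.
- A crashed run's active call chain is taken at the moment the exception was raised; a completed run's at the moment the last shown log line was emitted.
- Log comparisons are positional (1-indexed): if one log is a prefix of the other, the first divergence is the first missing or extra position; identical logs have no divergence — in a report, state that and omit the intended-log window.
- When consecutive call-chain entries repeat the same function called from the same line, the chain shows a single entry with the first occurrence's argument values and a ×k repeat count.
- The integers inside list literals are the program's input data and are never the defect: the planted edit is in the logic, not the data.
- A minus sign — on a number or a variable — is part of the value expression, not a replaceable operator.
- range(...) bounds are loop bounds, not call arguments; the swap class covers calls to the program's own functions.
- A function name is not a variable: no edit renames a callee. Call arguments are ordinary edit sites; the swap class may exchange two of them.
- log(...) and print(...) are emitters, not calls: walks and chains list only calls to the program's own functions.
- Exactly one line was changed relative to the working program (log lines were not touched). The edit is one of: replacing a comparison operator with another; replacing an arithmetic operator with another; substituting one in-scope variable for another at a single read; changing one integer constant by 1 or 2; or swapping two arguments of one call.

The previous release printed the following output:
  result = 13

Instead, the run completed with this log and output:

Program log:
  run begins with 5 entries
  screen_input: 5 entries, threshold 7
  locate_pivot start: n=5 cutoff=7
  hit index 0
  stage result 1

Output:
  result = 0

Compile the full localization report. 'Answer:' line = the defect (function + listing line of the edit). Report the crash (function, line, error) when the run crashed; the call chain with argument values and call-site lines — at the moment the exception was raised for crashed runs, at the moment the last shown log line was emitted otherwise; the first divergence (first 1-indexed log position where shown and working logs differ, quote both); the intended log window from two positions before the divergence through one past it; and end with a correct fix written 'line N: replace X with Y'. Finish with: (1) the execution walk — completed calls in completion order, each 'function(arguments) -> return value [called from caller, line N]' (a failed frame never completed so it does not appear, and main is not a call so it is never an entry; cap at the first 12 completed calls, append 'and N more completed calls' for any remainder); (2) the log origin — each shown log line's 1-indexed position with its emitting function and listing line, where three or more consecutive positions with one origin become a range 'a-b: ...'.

Answer: the defect is in screen_input at line 12.
Key observation: Log line 5 is where behavior first shows: 'stage result 1' appears instead of 'stage result 14'.
Call chain: main.
First divergence: position 5 — the shown line 'stage result 1' should read 'stage result 14'.
Intended log window:
  3: locate_pivot start: n=5 cutoff=7
  4: hit index 0
  5: stage result 14
Execution walk:
  locate_pivot([7, 9, 8, 9, 11], 7) -> 0  [called from screen_input, line 9]
  screen_input([7, 9, 8, 9, 11], 7) -> 1  [called from main, line 18]
Origin of each log line:
  1 — main, line 17
  2 — screen_input, line 8
  3 — locate_pivot, line 2
  4 — screen_input, line 10
  5 — main, line 19
A correct fix: line 12: replace `%` with `*`.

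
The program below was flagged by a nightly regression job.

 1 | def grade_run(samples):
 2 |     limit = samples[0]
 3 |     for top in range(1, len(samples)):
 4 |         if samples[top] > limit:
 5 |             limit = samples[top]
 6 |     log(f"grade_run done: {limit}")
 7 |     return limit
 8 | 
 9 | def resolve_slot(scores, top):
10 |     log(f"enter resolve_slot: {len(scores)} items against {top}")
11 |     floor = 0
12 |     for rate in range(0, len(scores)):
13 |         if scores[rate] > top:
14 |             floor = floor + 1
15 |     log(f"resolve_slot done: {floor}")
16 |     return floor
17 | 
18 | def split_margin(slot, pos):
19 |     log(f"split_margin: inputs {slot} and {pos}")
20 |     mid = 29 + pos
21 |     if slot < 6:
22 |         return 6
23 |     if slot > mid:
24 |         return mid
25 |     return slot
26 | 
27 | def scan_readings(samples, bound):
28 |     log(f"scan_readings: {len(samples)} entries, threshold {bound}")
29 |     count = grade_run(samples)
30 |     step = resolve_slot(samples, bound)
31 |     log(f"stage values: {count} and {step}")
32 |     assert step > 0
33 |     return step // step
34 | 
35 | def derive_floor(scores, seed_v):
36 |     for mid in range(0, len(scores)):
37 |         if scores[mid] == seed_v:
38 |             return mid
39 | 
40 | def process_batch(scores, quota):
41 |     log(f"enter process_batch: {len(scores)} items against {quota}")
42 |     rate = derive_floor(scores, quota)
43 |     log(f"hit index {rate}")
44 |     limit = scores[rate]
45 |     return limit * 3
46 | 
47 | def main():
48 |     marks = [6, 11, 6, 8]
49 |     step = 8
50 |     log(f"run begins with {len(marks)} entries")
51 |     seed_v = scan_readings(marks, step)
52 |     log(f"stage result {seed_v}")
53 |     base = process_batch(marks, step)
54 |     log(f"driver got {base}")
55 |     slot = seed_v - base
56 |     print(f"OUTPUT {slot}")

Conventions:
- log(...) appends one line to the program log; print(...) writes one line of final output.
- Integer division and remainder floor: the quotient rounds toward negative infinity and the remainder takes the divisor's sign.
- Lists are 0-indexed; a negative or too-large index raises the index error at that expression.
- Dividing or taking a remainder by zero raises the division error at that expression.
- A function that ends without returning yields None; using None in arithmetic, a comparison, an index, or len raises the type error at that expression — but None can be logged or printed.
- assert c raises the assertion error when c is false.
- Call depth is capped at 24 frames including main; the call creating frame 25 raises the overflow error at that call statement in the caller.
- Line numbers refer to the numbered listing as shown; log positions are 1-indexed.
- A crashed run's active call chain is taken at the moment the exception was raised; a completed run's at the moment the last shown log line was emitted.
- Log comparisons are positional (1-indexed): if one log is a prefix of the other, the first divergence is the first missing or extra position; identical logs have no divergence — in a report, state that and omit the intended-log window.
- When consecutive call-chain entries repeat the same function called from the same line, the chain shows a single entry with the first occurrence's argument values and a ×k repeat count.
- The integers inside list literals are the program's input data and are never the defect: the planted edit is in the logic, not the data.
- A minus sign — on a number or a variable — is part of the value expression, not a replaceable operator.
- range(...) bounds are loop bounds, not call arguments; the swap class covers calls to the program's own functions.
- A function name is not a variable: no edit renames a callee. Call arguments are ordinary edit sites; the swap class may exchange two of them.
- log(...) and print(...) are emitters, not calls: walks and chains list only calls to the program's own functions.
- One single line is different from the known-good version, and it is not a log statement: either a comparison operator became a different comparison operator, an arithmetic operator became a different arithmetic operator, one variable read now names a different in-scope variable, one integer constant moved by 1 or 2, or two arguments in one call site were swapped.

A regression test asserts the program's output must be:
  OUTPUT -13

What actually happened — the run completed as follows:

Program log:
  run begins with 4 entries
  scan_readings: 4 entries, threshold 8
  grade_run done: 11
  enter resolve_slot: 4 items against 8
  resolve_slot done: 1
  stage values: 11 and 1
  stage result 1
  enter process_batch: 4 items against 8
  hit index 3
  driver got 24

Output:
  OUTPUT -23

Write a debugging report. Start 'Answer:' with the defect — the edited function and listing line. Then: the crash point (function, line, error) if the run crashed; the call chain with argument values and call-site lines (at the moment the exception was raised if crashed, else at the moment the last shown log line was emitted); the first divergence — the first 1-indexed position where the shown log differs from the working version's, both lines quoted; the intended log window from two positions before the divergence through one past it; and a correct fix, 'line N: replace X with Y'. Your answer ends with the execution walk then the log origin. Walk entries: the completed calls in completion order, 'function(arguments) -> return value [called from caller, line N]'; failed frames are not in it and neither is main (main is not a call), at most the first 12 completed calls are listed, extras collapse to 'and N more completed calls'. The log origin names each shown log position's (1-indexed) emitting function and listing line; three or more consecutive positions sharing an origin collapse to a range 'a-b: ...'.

Answer: the defect is in scan_readings at line 33.
The tell: The log first diverges at position 7: the faulty run prints 'stage result 1' where the working version prints 'stage result 11'.
Call chain: main.
First divergence: at position 7 the run shows 'stage result 1' where the working version logs 'stage result 11'.
Intended log window:
  5: resolve_slot done: 1
  6: stage values: 11 and 1
  7: stage result 11
  8: enter process_batch: 4 items against 8
Execution walk:
  grade_run([6, 11, 6, 8]) -> 11  [called from scan_readings, line 29]
  resolve_slot([6, 11, 6, 8], 8) -> 1  [called from scan_readings, line 30]
  scan_readings([6, 11, 6, 8], 8) -> 1  [called from main, line 51]
  derive_floor([6, 11, 6, 8], 8) -> 3  [called from process_batch, line 42]
  process_batch([6, 11, 6, 8], 8) -> 24  [called from main, line 53]
Origin of each log line:
  1: from main, line 50
  2: from scan_readings, line 28
  3: from grade_run, line 6
  4: from resolve_slot, line 10
  5: from resolve_slot, line 15
  6: from scan_readings, line 31
  7: from main, line 52
  8: from process_batch, line 41
  9: from process_batch, line 43
  10: from main, line 54
A correct fix: line 33: replace `step // step` with `count // step`.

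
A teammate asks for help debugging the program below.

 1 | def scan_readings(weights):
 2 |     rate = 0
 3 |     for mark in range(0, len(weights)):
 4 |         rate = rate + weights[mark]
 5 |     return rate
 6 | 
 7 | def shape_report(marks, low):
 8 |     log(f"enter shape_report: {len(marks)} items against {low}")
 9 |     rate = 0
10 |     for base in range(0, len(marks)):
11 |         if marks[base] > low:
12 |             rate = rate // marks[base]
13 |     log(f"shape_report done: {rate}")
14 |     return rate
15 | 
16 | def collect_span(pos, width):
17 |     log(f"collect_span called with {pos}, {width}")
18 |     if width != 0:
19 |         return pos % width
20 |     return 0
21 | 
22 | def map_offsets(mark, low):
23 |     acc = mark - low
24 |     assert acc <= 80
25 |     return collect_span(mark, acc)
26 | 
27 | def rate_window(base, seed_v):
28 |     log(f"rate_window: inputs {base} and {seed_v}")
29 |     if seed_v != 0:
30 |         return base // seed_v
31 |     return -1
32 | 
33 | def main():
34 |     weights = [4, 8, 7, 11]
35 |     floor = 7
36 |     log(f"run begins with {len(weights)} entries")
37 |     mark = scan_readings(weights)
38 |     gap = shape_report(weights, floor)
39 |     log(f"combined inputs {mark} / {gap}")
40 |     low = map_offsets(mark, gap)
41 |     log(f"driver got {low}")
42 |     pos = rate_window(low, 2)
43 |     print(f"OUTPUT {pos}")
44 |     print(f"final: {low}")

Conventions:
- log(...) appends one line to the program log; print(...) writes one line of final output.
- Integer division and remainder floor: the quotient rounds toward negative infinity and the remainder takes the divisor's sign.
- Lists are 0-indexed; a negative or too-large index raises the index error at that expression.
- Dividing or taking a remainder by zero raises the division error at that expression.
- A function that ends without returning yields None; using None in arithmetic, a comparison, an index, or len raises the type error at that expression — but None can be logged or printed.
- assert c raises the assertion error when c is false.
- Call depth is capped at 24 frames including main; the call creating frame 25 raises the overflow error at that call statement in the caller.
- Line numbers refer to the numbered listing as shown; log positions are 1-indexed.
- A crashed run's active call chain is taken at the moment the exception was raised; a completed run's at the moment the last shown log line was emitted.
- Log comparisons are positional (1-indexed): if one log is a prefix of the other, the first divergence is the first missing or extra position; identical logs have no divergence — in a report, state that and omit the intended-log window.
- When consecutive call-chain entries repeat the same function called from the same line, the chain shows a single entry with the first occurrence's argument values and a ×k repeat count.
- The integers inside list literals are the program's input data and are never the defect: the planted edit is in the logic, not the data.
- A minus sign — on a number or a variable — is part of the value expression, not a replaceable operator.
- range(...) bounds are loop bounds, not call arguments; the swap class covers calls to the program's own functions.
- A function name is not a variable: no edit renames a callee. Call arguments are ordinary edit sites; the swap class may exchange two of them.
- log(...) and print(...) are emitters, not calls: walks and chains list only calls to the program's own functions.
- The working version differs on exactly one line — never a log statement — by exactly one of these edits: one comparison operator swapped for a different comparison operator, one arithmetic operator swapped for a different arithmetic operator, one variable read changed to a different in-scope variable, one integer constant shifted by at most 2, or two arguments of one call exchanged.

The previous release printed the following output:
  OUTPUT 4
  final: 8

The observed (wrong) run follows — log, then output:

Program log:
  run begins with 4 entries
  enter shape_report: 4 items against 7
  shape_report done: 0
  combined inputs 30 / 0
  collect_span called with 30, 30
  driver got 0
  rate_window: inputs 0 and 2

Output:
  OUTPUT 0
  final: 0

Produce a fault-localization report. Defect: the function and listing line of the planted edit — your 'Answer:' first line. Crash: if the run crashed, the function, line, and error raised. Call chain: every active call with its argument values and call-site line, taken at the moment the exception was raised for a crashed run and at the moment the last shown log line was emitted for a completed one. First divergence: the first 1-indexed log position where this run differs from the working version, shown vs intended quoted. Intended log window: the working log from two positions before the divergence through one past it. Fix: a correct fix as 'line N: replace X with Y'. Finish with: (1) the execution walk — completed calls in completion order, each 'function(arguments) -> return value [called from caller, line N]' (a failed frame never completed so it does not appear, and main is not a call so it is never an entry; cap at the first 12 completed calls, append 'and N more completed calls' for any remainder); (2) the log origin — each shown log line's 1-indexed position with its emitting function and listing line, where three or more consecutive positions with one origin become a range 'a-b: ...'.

Answer: the defect is in shape_report at line 12.
Core observation: Position 3 is the first bad log line: 'shape_report done: 0' should read 'shape_report done: 19'.
Call chain: main -> rate_window(0, 2) (called at line 42).
First divergence: at position 3 the run shows 'shape_report done: 0' where the working version logs 'shape_report done: 19'.
Intended log window:
  1: run begins with 4 entries
  2: enter shape_report: 4 items against 7
  3: shape_report done: 19
  4: combined inputs 30 / 19
Execution walk:
  scan_readings([4, 8, 7, 11]) -> 30  [called from main, line 37]
  shape_report([4, 8, 7, 11], 7) -> 0  [called from main, line 38]
  collect_span(30, 30) -> 0  [called from map_offsets, line 25]
  map_offsets(30, 0) -> 0  [called from main, line 40]
  rate_window(0, 2) -> 0  [called from main, line 42]
Log line origins:
  1: emitted by main (line 36)
  2: emitted by shape_report (line 8)
  3: emitted by shape_report (line 13)
  4: emitted by main (line 39)
  5: emitted by collect_span (line 17)
  6: emitted by main (line 41)
  7: emitted by rate_window (line 28)
A correct fix: line 12: replace `//` with `+`.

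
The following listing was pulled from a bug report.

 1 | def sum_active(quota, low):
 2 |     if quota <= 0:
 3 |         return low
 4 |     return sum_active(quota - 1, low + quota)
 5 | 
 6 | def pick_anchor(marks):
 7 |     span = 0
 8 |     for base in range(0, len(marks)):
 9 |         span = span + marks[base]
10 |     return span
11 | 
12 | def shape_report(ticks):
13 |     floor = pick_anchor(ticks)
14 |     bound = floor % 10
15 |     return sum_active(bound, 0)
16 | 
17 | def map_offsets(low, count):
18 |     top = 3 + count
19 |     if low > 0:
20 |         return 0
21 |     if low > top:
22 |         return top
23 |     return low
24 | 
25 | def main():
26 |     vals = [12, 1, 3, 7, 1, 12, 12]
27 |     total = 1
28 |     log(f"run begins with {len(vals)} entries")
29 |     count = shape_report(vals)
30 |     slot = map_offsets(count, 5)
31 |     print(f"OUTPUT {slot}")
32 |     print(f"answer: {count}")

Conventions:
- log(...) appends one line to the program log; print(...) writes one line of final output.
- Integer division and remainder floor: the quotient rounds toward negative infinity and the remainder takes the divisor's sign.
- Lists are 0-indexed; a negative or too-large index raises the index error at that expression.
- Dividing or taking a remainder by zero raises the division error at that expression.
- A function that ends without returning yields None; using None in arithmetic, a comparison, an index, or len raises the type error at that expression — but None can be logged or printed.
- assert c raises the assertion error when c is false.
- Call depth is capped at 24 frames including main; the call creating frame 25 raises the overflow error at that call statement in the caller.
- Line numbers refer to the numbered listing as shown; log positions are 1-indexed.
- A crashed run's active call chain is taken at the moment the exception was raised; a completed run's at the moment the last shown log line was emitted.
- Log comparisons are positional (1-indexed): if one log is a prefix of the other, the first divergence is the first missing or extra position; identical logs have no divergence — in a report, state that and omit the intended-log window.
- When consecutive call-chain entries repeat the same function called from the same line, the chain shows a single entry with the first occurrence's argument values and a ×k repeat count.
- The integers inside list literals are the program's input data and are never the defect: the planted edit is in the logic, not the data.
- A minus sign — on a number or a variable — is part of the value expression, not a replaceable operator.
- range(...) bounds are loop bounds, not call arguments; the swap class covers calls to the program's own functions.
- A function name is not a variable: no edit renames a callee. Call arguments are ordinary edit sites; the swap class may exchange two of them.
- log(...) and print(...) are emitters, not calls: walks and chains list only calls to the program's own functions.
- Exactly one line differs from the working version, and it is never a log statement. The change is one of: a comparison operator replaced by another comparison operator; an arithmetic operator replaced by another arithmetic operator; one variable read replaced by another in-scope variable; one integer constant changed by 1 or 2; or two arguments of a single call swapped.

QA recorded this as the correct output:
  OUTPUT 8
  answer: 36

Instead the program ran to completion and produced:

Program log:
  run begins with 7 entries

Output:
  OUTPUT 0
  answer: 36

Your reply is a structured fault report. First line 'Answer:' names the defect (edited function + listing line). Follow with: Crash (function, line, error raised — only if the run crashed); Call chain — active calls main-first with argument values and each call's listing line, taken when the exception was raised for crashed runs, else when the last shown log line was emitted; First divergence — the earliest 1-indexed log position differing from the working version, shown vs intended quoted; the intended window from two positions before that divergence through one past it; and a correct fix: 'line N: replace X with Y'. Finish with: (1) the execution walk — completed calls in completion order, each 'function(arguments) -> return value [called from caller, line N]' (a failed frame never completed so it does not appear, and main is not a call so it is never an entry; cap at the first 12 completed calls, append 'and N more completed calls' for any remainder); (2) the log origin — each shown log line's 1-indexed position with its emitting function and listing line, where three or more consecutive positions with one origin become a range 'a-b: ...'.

Answer: the defect is in map_offsets at line 19.
Core observation: Log streams are identical — the defect surfaces only in the printed output.
Call chain: main.
First divergence: none; the two logs match at every position.
Execution walk:
  pick_anchor([12, 1, 3, 7, 1, 12, 12]) -> 48  [called from shape_report, line 13]
  sum_active(0, 36) -> 36  [called from sum_active, line 4]
  sum_active(1, 35) -> 36  [called from sum_active, line 4]
  sum_active(2, 33) -> 36  [called from sum_active, line 4]
  sum_active(3, 30) -> 36  [called from sum_active, line 4]
  sum_active(4, 26) -> 36  [called from sum_active, line 4]
  sum_active(5, 21) -> 36  [called from sum_active, line 4]
  sum_active(6, 15) -> 36  [called from sum_active, line 4]
  sum_active(7, 8) -> 36  [called from sum_active, line 4]
  sum_active(8, 0) -> 36  [called from shape_report, line 15]
  shape_report([12, 1, 3, 7, 1, 12, 12]) -> 36  [called from main, line 29]
  map_offsets(36, 5) -> 0  [called from main, line 30]
Log line origins:
  1: from main, line 28
A correct fix: line 19: replace `>` with `<`.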